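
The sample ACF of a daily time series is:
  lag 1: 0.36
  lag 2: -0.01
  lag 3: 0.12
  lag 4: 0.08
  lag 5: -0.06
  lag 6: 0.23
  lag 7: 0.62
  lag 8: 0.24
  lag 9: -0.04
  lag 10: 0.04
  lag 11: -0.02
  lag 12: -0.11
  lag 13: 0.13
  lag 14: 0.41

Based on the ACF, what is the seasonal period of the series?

The largest autocorrelation is r_7 = 0.62, with a weaker echo at lag 14 (0.41); the remaining lags stay at or below 0.36.
The dominant spike at lag 7 indicates a seasonal period of 7.

7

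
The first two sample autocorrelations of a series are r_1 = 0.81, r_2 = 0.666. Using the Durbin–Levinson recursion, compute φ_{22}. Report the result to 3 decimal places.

0.029

φ_{22} = (r_2 − r_1²) / (1 − r_1²)
r_1² = (0.81)² = 0.6561
Numerator = 0.666 − 0.6561 = 0.0099; denominator = 1 − 0.6561 = 0.3439
φ_{22} = 0.0099 / 0.3439 = 0.029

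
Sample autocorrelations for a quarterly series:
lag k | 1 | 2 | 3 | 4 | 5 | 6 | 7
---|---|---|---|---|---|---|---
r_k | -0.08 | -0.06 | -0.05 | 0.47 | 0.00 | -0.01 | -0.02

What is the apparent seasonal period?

The largest autocorrelation is r_4 = 0.47; the remaining lags stay at or below 0.00.
The dominant spike at lag 4 indicates a seasonal period of 4.

4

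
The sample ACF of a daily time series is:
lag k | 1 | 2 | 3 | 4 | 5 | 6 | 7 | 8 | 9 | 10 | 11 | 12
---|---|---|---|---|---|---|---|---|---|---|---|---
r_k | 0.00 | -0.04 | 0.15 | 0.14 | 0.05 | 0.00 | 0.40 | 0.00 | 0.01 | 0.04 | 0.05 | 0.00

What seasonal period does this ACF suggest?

7

The largest autocorrelation is r_7 = 0.40; the remaining lags stay at or below 0.15.
The dominant spike at lag 7 indicates a seasonal period of 7.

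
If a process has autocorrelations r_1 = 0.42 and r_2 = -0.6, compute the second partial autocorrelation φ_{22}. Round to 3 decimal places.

-0.943

φ_{22} = (r_2 − r_1²) / (1 − r_1²)
r_1² = (0.42)² = 0.1764
Numerator = -0.6 − 0.1764 = -0.7764; denominator = 1 − 0.1764 = 0.8236
φ_{22} = -0.7764 / 0.8236 = -0.943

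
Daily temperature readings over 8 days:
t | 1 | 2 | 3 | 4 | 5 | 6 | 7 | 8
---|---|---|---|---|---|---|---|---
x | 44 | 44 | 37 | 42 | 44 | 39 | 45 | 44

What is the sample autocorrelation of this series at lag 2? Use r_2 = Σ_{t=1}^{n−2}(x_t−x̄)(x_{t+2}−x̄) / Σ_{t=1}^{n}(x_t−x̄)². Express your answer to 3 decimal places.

Mean x̄ = (44 + 44 + 37 + 42 + 44 + 39 + 45 + 44)/8 = 42.3750
Deviations from mean: 1.6250, 1.6250, -5.3750, -0.3750, 1.6250, -3.3750, 2.6250, 1.6250
Numerator Σ_{t=1}^{6}(x_t−x̄)(x_{t+2}−x̄) = -18.0313
Denominator Σ(x_t−x̄)² = 57.8750
r_2 = -18.0313 / 57.8750 = -0.312

-0.312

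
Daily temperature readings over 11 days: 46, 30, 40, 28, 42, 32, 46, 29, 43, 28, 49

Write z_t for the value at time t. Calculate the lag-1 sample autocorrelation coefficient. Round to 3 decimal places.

Mean z̄ = (46 + 30 + 40 + 28 + 42 + 32 + 46 + 29 + 43 + 28 + 49)/11 = 37.5455
Numerator Σ_{t=1}^{10}(z_t−z̄)(z_{t+1}−z̄) = -500.1157
Denominator Σ(z_t−z̄)² = 672.7273
r_1 = -500.1157 / 672.7273 = -0.743

-0.743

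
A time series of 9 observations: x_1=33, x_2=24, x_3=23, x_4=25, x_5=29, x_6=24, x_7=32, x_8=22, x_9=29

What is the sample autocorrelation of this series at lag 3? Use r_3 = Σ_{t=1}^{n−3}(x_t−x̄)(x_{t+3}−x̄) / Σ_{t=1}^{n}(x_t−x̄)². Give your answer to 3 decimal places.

Mean x̄ = (33 + 24 + 23 + 25 + 29 + 24 + 32 + 22 + 29)/9 = 26.7778
Σ(x_t−x̄)(x_{t+3}−x̄) = (-11.0617) + (-6.1728) + (10.4938) + (-9.2840) + (-10.6173) + (-6.1728) = -32.8148
Denominator Σ(x_t−x̄)² = 131.5556
r_3 = -32.8148 / 131.5556 = -0.249

-0.249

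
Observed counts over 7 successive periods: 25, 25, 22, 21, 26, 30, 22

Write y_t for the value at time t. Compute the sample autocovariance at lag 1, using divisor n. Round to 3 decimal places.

-0.414

Mean ȳ = (25 + 25 + 22 + 21 + 26 + 30 + 22)/7 = 24.4286
Σ_{t=1}^{6}(y_t−ȳ)(y_{t+1}−ȳ) = -2.8980
γ_1 = -2.8980 / 7 = -0.414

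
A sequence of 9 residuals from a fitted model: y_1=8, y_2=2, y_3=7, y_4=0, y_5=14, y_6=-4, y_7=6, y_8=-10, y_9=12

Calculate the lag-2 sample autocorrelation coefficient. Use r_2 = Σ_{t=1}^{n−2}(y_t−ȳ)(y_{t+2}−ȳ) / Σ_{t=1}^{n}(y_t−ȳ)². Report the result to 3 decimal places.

Mean ȳ = (8 + 2 + 7 + 0 + 14 − 4 + 6 − 10 + 12)/9 = 3.8889
Σ(y_t−ȳ)(y_{t+2}−ȳ) = (12.7901) + (7.3457) + (31.4568) + (30.6790) + (21.3457) + (109.5679) + (17.1235) = 230.3086
Denominator Σ(y_t−ȳ)² = 472.8889
r_2 = 230.3086 / 472.8889 = 0.487

0.487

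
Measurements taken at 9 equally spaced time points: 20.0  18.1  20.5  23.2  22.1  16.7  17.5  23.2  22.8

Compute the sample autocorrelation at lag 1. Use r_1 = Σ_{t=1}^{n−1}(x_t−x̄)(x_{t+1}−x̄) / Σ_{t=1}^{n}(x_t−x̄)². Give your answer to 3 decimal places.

Mean x̄ = (20.0 + 18.1 + 20.5 + 23.2 + 22.1 + 16.7 + 17.5 + 23.2 + 22.8)/9 = 20.4556
Numerator Σ_{t=1}^{8}(x_t−x̄)(x_{t+1}−x̄) = 8.8502
Denominator Σ(x_t−x̄)² = 51.8622
r_1 = 8.8502 / 51.8622 = 0.171

0.171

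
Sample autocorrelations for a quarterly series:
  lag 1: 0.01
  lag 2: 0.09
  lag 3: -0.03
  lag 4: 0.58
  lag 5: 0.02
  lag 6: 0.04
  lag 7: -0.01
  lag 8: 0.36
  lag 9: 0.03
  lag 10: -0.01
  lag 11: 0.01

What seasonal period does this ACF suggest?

The largest autocorrelation is r_4 = 0.58, with a weaker echo at lag 8 (0.36); the remaining lags stay at or below 0.09.
The dominant spike at lag 4 indicates a seasonal period of 4.

4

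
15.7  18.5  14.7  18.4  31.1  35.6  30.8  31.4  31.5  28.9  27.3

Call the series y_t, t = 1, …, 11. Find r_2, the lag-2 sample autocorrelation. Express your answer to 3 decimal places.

Mean ȳ = (15.7 + 18.5 + 14.7 + 18.4 + 31.1 + 35.6 + 30.8 + 31.4 + 31.5 + 28.9 + 27.3)/11 = 25.8091
Numerator Σ_{t=1}^{9}(y_t−ȳ)(y_{t+2}−ȳ) = 170.4526
Denominator Σ(y_t−ȳ)² = 558.1091
r_2 = 170.4526 / 558.1091 = 0.305

0.305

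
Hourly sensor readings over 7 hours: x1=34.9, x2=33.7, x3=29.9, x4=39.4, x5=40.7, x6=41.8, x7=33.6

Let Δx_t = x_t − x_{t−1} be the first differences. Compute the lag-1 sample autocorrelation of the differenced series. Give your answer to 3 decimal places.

-0.142

First differences Δx: -1.2, -3.8, 9.5, 1.3, 1.1, -8.2
Mean of differences = -0.2167
Numerator Σ(Δx_t−Δx̄)(Δx_{t+1}−Δx̄) = -25.0719
Denominator Σ(Δx_t−Δx̄)² = 175.9883
r_1(Δx) = -25.0719 / 175.9883 = -0.142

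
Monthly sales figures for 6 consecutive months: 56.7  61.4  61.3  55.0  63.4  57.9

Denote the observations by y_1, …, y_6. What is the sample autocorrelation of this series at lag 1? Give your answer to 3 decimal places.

-0.633

Mean ȳ = (56.7 + 61.4 + 61.3 + 55.0 + 63.4 + 57.9)/6 = 59.2833
Deviations from mean: -2.5833, 2.1167, 2.0167, -4.2833, 4.1167, -1.3833
Σ(y_t−ȳ)(y_{t+1}−ȳ) = (-5.4681) + (4.2686) + (-8.6381) + (-17.6331) + (-5.6947) = -33.1653
Denominator Σ(y_t−ȳ)² = 52.4283
r_1 = -33.1653 / 52.4283 = -0.633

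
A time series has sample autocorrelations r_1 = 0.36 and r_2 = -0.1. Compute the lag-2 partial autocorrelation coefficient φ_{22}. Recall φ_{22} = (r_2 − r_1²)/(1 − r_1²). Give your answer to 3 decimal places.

φ_{22} = (r_2 − r_1²) / (1 − r_1²)
r_1² = (0.36)² = 0.1296
Numerator = -0.1 − 0.1296 = -0.2296; denominator = 1 − 0.1296 = 0.8704
φ_{22} = -0.2296 / 0.8704 = -0.264

-0.264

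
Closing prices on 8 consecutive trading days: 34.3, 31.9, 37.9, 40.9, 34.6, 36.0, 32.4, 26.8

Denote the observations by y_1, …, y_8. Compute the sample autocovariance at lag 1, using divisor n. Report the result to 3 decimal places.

3.529

Mean ȳ = (34.3 + 31.9 + 37.9 + 40.9 + 34.6 + 36.0 + 32.4 + 26.8)/8 = 34.3500
Σ_{t=1}^{7}(y_t−ȳ)(y_{t+1}−ȳ) = 28.2325
γ_1 = 28.2325 / 8 = 3.529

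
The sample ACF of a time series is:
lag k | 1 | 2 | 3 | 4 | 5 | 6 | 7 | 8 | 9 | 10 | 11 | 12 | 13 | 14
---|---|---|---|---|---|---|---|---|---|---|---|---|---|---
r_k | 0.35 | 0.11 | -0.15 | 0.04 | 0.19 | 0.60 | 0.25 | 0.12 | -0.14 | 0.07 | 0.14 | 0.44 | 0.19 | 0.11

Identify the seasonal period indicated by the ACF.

6

The largest autocorrelation is r_6 = 0.60, with a weaker echo at lag 12 (0.44); the remaining lags stay at or below 0.35. The elevated value at lag 1 (0.35), dropping to 0.11 at lag 2, reflects decaying short-term dependence rather than seasonality.
The dominant spike at lag 6 indicates a seasonal period of 6.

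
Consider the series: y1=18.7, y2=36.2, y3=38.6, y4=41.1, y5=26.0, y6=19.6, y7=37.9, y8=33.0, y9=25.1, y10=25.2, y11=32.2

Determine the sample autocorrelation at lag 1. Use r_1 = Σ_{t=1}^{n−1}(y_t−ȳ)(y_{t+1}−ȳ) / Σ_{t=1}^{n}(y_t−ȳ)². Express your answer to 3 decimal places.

Mean ȳ = (18.7 + 36.2 + 38.6 + 41.1 + 26.0 + 19.6 + 37.9 + 33.0 + 25.1 + 25.2 + 32.2)/11 = 30.3273
Numerator Σ_{t=1}^{10}(y_t−ȳ)(y_{t+1}−ȳ) = 11.4565
Denominator Σ(y_t−ȳ)² = 609.5818
r_1 = 11.4565 / 609.5818 = 0.019

0.019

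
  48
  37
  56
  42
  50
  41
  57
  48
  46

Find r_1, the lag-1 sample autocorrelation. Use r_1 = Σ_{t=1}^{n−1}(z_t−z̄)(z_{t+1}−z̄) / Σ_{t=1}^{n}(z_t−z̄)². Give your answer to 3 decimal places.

Mean z̄ = (48 + 37 + 56 + 42 + 50 + 41 + 57 + 48 + 46)/9 = 47.2222
Numerator Σ_{t=1}^{8}(z_t−z̄)(z_{t+1}−z̄) = -229.4938
Denominator Σ(z_t−z̄)² = 353.5556
r_1 = -229.4938 / 353.5556 = -0.649

-0.649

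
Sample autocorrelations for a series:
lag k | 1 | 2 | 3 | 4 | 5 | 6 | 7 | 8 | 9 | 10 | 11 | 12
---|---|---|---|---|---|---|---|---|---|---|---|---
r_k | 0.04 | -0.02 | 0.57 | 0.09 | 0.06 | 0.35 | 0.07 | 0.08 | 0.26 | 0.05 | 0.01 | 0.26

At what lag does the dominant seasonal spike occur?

3

The largest autocorrelation is r_3 = 0.57, with weaker echoes at lags 6 (0.35), 9 (0.26) and 12 (0.26); the remaining lags stay at or below 0.09.
The dominant spike at lag 3 indicates a seasonal period of 3.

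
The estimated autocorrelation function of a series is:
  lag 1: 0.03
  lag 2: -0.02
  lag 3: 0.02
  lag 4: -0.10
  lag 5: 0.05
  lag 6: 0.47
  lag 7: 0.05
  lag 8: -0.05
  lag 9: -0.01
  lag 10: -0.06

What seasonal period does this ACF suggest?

6

The largest autocorrelation is r_6 = 0.47; the remaining lags stay at or below 0.05.
The dominant spike at lag 6 indicates a seasonal period of 6.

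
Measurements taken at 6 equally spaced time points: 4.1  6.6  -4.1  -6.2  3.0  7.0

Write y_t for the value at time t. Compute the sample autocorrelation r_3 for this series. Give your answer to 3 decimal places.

-0.279

Mean ȳ = (4.1 + 6.6 − 4.1 − 6.2 + 3.0 + 7.0)/6 = 1.7333
Deviations from mean: 2.3667, 4.8667, -5.8333, -7.9333, 1.2667, 5.2667
Numerator Σ_{t=1}^{3}(y_t−ȳ)(y_{t+3}−ȳ) = -43.3333
Denominator Σ(y_t−ȳ)² = 155.5933
r_3 = -43.3333 / 155.5933 = -0.279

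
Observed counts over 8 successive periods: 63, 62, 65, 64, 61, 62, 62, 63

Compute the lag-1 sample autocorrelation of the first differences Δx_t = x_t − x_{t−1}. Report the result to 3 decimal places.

-0.273

First differences Δx: -1, 3, -1, -3, 1, 0, 1
Mean of differences = 0.0000
Numerator Σ(Δx_t−Δx̄)(Δx_{t+1}−Δx̄) = -6.0000
Denominator Σ(Δx_t−Δx̄)² = 22.0000
r_1(Δx) = -6.0000 / 22.0000 = -0.273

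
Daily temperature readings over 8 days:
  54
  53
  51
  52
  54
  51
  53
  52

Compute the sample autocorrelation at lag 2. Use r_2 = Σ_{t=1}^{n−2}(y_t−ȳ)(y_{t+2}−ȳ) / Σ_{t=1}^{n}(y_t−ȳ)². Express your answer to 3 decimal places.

Mean ȳ = (54 + 53 + 51 + 52 + 54 + 51 + 53 + 52)/8 = 52.5000
Σ(y_t−ȳ)(y_{t+2}−ȳ) = (-2.2500) + (-0.2500) + (-2.2500) + (0.7500) + (0.7500) + (0.7500) = -2.5000
Denominator Σ(y_t−ȳ)² = 10.0000
r_2 = -2.5000 / 10.0000 = -0.250

-0.250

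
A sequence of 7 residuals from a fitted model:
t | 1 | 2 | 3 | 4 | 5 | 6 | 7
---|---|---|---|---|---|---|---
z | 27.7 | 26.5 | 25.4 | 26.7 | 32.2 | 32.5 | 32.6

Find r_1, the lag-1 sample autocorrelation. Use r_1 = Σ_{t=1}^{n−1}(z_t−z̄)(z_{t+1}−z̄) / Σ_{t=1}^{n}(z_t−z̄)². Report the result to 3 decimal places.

Mean z̄ = (27.7 + 26.5 + 25.4 + 26.7 + 32.2 + 32.5 + 32.6)/7 = 29.0857
Deviations from mean: -1.3857, -2.5857, -3.6857, -2.3857, 3.1143, 3.4143, 3.5143
Σ(z_t−z̄)(z_{t+1}−z̄) = (3.5831) + (9.5302) + (8.7931) + (-7.4298) + (10.6331) + (11.9988) = 37.1084
Denominator Σ(z_t−z̄)² = 61.5886
r_1 = 37.1084 / 61.5886 = 0.603

0.603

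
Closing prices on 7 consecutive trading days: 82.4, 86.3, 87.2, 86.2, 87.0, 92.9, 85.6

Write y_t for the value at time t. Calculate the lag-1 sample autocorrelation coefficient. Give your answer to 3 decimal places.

Mean ȳ = (82.4 + 86.3 + 87.2 + 86.2 + 87.0 + 92.9 + 85.6)/7 = 86.8000
Deviations from mean: -4.4000, -0.5000, 0.4000, -0.6000, 0.2000, 6.1000, -1.2000
Numerator Σ_{t=1}^{6}(y_t−ȳ)(y_{t+1}−ȳ) = -4.4600
Denominator Σ(y_t−ȳ)² = 58.8200
r_1 = -4.4600 / 58.8200 = -0.076

-0.076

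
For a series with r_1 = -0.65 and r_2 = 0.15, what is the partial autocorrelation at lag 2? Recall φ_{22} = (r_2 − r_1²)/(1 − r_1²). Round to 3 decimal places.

-0.472

φ_{22} = (r_2 − r_1²) / (1 − r_1²)
r_1² = (-0.65)² = 0.4225
Numerator = 0.15 − 0.4225 = -0.2725; denominator = 1 − 0.4225 = 0.5775
φ_{22} = -0.2725 / 0.5775 = -0.472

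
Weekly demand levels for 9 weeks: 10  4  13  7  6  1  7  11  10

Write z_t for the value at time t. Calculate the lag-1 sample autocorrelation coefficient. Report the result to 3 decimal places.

Mean z̄ = (10 + 4 + 13 + 7 + 6 + 1 + 7 + 11 + 10)/9 = 7.6667
Numerator Σ_{t=1}^{8}(z_t−z̄)(z_{t+1}−z̄) = -9.4444
Denominator Σ(z_t−z̄)² = 112.0000
r_1 = -9.4444 / 112.0000 = -0.084

-0.084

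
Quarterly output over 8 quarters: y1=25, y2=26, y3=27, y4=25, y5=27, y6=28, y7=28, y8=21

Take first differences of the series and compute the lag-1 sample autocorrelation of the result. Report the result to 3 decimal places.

First differences Δy: 1, 1, -2, 2, 1, 0, -7
Mean of differences = -0.5714
Numerator Σ(Δy_t−Δȳ)(Δy_{t+1}−Δȳ) = -2.1837
Denominator Σ(Δy_t−Δȳ)² = 57.7143
r_1(Δy) = -2.1837 / 57.7143 = -0.038

-0.038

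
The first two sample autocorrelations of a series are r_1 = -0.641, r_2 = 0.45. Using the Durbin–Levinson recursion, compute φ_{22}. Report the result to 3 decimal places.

0.066

φ_{22} = (r_2 − r_1²) / (1 − r_1²)
r_1² = (-0.641)² = 0.410881
Numerator = 0.45 − 0.4109 = 0.0391; denominator = 1 − 0.4109 = 0.5891
φ_{22} = 0.0391 / 0.5891 = 0.066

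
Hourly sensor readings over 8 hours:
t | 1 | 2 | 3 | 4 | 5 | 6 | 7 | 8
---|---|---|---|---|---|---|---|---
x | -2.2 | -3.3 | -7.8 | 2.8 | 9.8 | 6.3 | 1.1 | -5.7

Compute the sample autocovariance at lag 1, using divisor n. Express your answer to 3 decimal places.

12.484

Mean x̄ = (-2.2 − 3.3 − 7.8 + 2.8 + 9.8 + 6.3 + 1.1 − 5.7)/8 = 0.1250
Deviations: -2.3250, -3.4250, -7.9250, 2.6750, 9.6750, 6.1750, 0.9750, -5.8250
Σ_{t=1}^{7}(x_t−x̄)(x_{t+1}−x̄) = 99.8719
γ_1 = 99.8719 / 8 = 12.484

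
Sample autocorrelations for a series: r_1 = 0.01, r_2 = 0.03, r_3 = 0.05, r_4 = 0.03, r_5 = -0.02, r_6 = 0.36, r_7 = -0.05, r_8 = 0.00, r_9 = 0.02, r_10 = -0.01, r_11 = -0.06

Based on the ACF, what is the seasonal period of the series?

The largest autocorrelation is r_6 = 0.36; the remaining lags stay at or below 0.05.
The dominant spike at lag 6 indicates a seasonal period of 6.

6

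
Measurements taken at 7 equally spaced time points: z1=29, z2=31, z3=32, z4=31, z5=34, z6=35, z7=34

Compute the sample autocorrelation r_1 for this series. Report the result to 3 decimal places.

Mean z̄ = (29 + 31 + 32 + 31 + 34 + 35 + 34)/7 = 32.2857
Deviations from mean: -3.2857, -1.2857, -0.2857, -1.2857, 1.7143, 2.7143, 1.7143
Σ(z_t−z̄)(z_{t+1}−z̄) = (4.2245) + (0.3673) + (0.3673) + (-2.2041) + (4.6531) + (4.6531) = 12.0612
Denominator Σ(z_t−z̄)² = 27.4286
r_1 = 12.0612 / 27.4286 = 0.440

0.440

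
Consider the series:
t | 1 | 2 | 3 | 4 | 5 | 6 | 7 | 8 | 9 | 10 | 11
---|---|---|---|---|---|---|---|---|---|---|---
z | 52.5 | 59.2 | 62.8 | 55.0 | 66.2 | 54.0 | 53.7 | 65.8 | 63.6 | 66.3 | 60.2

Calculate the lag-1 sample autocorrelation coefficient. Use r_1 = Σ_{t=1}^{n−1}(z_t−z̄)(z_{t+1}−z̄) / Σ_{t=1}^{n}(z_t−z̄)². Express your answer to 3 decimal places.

Mean z̄ = (52.5 + 59.2 + 62.8 + 55.0 + 66.2 + 54.0 + 53.7 + 65.8 + 63.6 + 66.3 + 60.2)/11 = 59.9364
Numerator Σ_{t=1}^{10}(z_t−z̄)(z_{t+1}−z̄) = -31.9440
Denominator Σ(z_t−z̄)² = 290.1455
r_1 = -31.9440 / 290.1455 = -0.110

-0.110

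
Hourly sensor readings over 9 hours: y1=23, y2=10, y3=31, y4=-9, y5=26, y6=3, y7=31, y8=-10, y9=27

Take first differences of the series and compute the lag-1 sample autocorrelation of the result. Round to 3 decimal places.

-0.849

First differences Δy: -13, 21, -40, 35, -23, 28, -41, 37
Mean of differences = 0.5000
Numerator Σ(Δy_t−Δȳ)(Δy_{t+1}−Δȳ) = -6617.2500
Denominator Σ(Δy_t−Δȳ)² = 7796.0000
r_1(Δy) = -6617.2500 / 7796.0000 = -0.849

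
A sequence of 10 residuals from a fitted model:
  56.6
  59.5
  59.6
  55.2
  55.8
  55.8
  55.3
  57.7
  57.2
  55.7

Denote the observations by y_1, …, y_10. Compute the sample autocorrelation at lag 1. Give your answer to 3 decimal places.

Mean ȳ = (56.6 + 59.5 + 59.6 + 55.2 + 55.8 + 55.8 + 55.3 + 57.7 + 57.2 + 55.7)/10 = 56.8400
Numerator Σ_{t=1}^{9}(y_t−ȳ)(y_{t+1}−ȳ) = 5.1404
Denominator Σ(y_t−ȳ)² = 24.1440
r_1 = 5.1404 / 24.1440 = 0.213

0.213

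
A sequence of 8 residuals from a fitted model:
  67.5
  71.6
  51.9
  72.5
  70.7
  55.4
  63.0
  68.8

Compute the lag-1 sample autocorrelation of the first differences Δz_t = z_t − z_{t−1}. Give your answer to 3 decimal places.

First differences Δz: 4.1, -19.7, 20.6, -1.8, -15.3, 7.6, 5.8
Mean of differences = 0.1857
Numerator Σ(Δz_t−Δz̄)(Δz_{t+1}−Δz̄) = -566.7673
Denominator Σ(Δz_t−Δz̄)² = 1157.7486
r_1(Δz) = -566.7673 / 1157.7486 = -0.490

-0.490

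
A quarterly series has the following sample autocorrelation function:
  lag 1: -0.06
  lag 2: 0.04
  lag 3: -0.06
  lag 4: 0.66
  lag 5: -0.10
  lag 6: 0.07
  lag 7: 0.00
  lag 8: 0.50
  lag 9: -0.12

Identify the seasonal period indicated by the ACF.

4

The largest autocorrelation is r_4 = 0.66, with a weaker echo at lag 8 (0.50); the remaining lags stay at or below 0.07.
The dominant spike at lag 4 indicates a seasonal period of 4.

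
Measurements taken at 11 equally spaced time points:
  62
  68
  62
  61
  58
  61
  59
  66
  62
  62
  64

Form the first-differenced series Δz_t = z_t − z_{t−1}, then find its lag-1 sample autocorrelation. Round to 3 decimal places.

-0.506

First differences Δz: 6, -6, -1, -3, 3, -2, 7, -4, 0, 2
Mean of differences = 0.2000
Numerator Σ(Δz_t−Δz̄)(Δz_{t+1}−Δz̄) = -82.8400
Denominator Σ(Δz_t−Δz̄)² = 163.6000
r_1(Δz) = -82.8400 / 163.6000 = -0.506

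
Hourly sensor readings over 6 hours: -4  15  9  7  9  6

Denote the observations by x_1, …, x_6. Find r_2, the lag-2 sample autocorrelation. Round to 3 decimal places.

-0.093

Mean x̄ = (-4 + 15 + 9 + 7 + 9 + 6)/6 = 7.0000
Deviations from mean: -11.0000, 8.0000, 2.0000, 0.0000, 2.0000, -1.0000
Numerator Σ_{t=1}^{4}(x_t−x̄)(x_{t+2}−x̄) = -18.0000
Denominator Σ(x_t−x̄)² = 194.0000
r_2 = -18.0000 / 194.0000 = -0.093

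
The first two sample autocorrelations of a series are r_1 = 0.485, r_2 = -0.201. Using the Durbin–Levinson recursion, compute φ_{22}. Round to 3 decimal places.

-0.570

φ_{22} = (r_2 − r_1²) / (1 − r_1²)
r_1² = (0.485)² = 0.235225
Numerator = -0.201 − 0.2352 = -0.4362; denominator = 1 − 0.2352 = 0.7648
φ_{22} = -0.4362 / 0.7648 = -0.570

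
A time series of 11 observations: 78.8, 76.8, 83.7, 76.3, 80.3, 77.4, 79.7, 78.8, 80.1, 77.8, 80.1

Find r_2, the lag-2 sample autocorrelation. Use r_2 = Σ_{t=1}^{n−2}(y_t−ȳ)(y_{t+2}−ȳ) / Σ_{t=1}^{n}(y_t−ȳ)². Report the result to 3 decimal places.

Mean ȳ = (78.8 + 76.8 + 83.7 + 76.3 + 80.3 + 77.4 + 79.7 + 78.8 + 80.1 + 77.8 + 80.1)/11 = 79.0727
Numerator Σ_{t=1}^{9}(y_t−ȳ)(y_{t+2}−ȳ) = 18.6294
Denominator Σ(y_t−ȳ)² = 42.8418
r_2 = 18.6294 / 42.8418 = 0.435

0.435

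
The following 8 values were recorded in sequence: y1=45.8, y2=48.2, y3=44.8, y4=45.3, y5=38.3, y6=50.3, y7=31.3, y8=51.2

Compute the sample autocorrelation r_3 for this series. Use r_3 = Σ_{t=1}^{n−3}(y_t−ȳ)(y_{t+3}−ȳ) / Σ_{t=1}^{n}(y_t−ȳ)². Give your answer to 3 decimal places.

Mean ȳ = (45.8 + 48.2 + 44.8 + 45.3 + 38.3 + 50.3 + 31.3 + 51.2)/8 = 44.4000
Numerator Σ_{t=1}^{5}(y_t−ȳ)(y_{t+3}−ȳ) = -72.8300
Denominator Σ(y_t−ȳ)² = 307.2400
r_3 = -72.8300 / 307.2400 = -0.237

-0.237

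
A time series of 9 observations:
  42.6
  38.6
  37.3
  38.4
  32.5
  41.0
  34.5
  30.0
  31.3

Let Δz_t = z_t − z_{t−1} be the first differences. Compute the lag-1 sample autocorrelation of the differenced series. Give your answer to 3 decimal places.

-0.568

First differences Δz: -4.0, -1.3, 1.1, -5.9, 8.5, -6.5, -4.5, 1.3
Mean of differences = -1.4125
Numerator Σ(Δz_t−Δz̄)(Δz_{t+1}−Δz̄) = -98.8627
Denominator Σ(Δz_t−Δz̄)² = 174.1888
r_1(Δz) = -98.8627 / 174.1888 = -0.568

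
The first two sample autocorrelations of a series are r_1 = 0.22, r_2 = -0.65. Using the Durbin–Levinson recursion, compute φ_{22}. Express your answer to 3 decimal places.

-0.734

φ_{22} = (r_2 − r_1²) / (1 − r_1²)
r_1² = (0.22)² = 0.0484
Numerator = -0.65 − 0.0484 = -0.6984; denominator = 1 − 0.0484 = 0.9516
φ_{22} = -0.6984 / 0.9516 = -0.734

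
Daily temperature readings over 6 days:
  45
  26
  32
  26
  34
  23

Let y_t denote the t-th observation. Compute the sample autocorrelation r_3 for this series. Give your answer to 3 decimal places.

Mean ȳ = (45 + 26 + 32 + 26 + 34 + 23)/6 = 31.0000
Deviations from mean: 14.0000, -5.0000, 1.0000, -5.0000, 3.0000, -8.0000
Σ(y_t−ȳ)(y_{t+3}−ȳ) = (-70.0000) + (-15.0000) + (-8.0000) = -93.0000
Denominator Σ(y_t−ȳ)² = 320.0000
r_3 = -93.0000 / 320.0000 = -0.291

-0.291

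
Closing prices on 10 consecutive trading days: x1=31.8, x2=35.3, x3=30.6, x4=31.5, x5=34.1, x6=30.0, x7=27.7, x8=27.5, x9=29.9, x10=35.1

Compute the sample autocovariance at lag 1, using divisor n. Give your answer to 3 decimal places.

1.453

Mean x̄ = (31.8 + 35.3 + 30.6 + 31.5 + 34.1 + 30.0 + 27.7 + 27.5 + 29.9 + 35.1)/10 = 31.3500
Σ_{t=1}^{9}(x_t−x̄)(x_{t+1}−x̄) = 14.5275
γ_1 = 14.5275 / 10 = 1.453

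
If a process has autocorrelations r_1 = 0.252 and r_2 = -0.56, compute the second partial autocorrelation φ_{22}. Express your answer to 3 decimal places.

φ_{22} = (r_2 − r_1²) / (1 − r_1²)
r_1² = (0.252)² = 0.063504
Numerator = -0.56 − 0.0635 = -0.6235; denominator = 1 − 0.0635 = 0.9365
φ_{22} = -0.6235 / 0.9365 = -0.666

-0.666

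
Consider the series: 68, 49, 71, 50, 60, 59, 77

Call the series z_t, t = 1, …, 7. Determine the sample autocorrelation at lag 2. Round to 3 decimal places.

Mean z̄ = (68 + 49 + 71 + 50 + 60 + 59 + 77)/7 = 62.0000
Σ(z_t−z̄)(z_{t+2}−z̄) = (54.0000) + (156.0000) + (-18.0000) + (36.0000) + (-30.0000) = 198.0000
Denominator Σ(z_t−z̄)² = 668.0000
r_2 = 198.0000 / 668.0000 = 0.296

0.296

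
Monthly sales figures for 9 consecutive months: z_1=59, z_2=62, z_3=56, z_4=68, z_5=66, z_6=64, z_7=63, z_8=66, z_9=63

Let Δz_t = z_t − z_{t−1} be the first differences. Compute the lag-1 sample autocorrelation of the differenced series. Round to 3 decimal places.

First differences Δz: 3, -6, 12, -2, -2, -1, 3, -3
Mean of differences = 0.5000
Numerator Σ(Δz_t−Δz̄)(Δz_{t+1}−Δz̄) = -122.2500
Denominator Σ(Δz_t−Δz̄)² = 214.0000
r_1(Δz) = -122.2500 / 214.0000 = -0.571

-0.571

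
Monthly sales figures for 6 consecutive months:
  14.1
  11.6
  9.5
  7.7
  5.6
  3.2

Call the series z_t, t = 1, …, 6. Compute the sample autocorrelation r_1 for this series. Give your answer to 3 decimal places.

Mean z̄ = (14.1 + 11.6 + 9.5 + 7.7 + 5.6 + 3.2)/6 = 8.6167
Numerator Σ_{t=1}^{5}(z_t−z̄)(z_{t+1}−z̄) = 37.2897
Denominator Σ(z_t−z̄)² = 79.0283
r_1 = 37.2897 / 79.0283 = 0.472

0.472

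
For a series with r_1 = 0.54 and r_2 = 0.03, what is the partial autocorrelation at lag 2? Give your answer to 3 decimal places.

φ_{22} = (r_2 − r_1²) / (1 − r_1²)
r_1² = (0.54)² = 0.2916
Numerator = 0.03 − 0.2916 = -0.2616; denominator = 1 − 0.2916 = 0.7084
φ_{22} = -0.2616 / 0.7084 = -0.369

-0.369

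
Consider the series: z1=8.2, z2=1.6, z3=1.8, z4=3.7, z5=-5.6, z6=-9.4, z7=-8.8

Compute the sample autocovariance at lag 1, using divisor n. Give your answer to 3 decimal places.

18.033

Mean z̄ = (8.2 + 1.6 + 1.8 + 3.7 − 5.6 − 9.4 − 8.8)/7 = -1.2143
Deviations: 9.4143, 2.8143, 3.0143, 4.9143, -4.3857, -8.1857, -7.5857
Σ_{t=1}^{6}(z_t−z̄)(z_{t+1}−z̄) = 126.2327
γ_1 = 126.2327 / 7 = 18.033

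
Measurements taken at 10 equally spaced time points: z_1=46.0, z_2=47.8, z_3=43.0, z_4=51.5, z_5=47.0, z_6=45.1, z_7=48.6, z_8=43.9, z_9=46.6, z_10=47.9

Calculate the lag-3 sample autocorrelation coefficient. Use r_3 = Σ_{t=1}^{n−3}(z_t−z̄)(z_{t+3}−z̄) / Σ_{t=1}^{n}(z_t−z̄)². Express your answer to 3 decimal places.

0.248

Mean z̄ = (46.0 + 47.8 + 43.0 + 51.5 + 47.0 + 45.1 + 48.6 + 43.9 + 46.6 + 47.9)/10 = 46.7400
Σ(z_t−z̄)(z_{t+3}−z̄) = (-3.5224) + (0.2756) + (6.1336) + (8.8536) + (-0.7384) + (0.2296) + (2.1576) = 13.3892
Denominator Σ(z_t−z̄)² = 53.9640
r_3 = 13.3892 / 53.9640 = 0.248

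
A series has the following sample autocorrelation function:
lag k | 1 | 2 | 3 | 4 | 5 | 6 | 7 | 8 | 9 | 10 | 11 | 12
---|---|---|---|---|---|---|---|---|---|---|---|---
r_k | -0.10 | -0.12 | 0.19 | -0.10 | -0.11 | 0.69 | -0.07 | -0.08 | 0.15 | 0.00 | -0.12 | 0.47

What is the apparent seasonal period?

The largest autocorrelation is r_6 = 0.69, with a weaker echo at lag 12 (0.47); the remaining lags stay at or below 0.19.
The dominant spike at lag 6 indicates a seasonal period of 6.

6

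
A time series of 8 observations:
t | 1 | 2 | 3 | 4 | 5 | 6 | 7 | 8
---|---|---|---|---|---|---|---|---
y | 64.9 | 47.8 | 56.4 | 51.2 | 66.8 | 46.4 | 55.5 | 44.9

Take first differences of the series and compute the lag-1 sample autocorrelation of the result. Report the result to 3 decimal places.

-0.722

First differences Δy: -17.1, 8.6, -5.2, 15.6, -20.4, 9.1, -10.6
Mean of differences = -2.8571
Numerator Σ(Δy_t−Δȳ)(Δy_{t+1}−Δȳ) = -859.4033
Denominator Σ(Δy_t−Δȳ)² = 1190.9571
r_1(Δy) = -859.4033 / 1190.9571 = -0.722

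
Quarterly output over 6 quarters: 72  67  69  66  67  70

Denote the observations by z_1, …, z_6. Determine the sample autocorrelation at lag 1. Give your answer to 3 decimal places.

-0.225

Mean z̄ = (72 + 67 + 69 + 66 + 67 + 70)/6 = 68.5000
Deviations from mean: 3.5000, -1.5000, 0.5000, -2.5000, -1.5000, 1.5000
Numerator Σ_{t=1}^{5}(z_t−z̄)(z_{t+1}−z̄) = -5.7500
Denominator Σ(z_t−z̄)² = 25.5000
r_1 = -5.7500 / 25.5000 = -0.225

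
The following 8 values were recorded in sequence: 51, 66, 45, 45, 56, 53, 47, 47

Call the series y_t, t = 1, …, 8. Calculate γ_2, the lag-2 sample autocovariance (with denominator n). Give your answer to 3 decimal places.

Mean ȳ = (51 + 66 + 45 + 45 + 56 + 53 + 47 + 47)/8 = 51.2500
Deviations: -0.2500, 14.7500, -6.2500, -6.2500, 4.7500, 1.7500, -4.2500, -4.2500
Σ_{t=1}^{6}(y_t−ȳ)(y_{t+2}−ȳ) = -158.8750
γ_2 = -158.8750 / 8 = -19.859

-19.859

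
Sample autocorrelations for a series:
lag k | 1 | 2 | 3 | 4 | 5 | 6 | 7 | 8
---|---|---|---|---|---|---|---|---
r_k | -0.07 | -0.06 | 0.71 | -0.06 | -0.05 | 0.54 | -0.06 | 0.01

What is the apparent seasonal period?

3

The largest autocorrelation is r_3 = 0.71, with a weaker echo at lag 6 (0.54); the remaining lags stay at or below 0.01.
The dominant spike at lag 3 indicates a seasonal period of 3.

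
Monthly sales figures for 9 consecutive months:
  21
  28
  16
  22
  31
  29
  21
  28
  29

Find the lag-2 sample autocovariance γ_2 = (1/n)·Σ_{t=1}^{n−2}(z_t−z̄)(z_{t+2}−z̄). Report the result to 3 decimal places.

-7.444

Mean z̄ = (21 + 28 + 16 + 22 + 31 + 29 + 21 + 28 + 29)/9 = 25.0000
Σ_{t=1}^{7}(z_t−z̄)(z_{t+2}−z̄) = -67.0000
γ_2 = -67.0000 / 9 = -7.444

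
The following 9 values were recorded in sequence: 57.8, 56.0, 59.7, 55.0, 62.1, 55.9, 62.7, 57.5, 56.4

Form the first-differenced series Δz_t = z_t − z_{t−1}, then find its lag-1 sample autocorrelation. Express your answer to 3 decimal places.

-0.856

First differences Δz: -1.8, 3.7, -4.7, 7.1, -6.2, 6.8, -5.2, -1.1
Mean of differences = -0.1750
Numerator Σ(Δz_t−Δz̄)(Δz_{t+1}−Δz̄) = -173.0081
Denominator Σ(Δz_t−Δz̄)² = 202.1150
r_1(Δz) = -173.0081 / 202.1150 = -0.856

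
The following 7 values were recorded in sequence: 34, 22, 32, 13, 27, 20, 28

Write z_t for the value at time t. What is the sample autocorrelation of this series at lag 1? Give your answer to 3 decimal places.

-0.559

Mean z̄ = (34 + 22 + 32 + 13 + 27 + 20 + 28)/7 = 25.1429
Deviations from mean: 8.8571, -3.1429, 6.8571, -12.1429, 1.8571, -5.1429, 2.8571
Σ(z_t−z̄)(z_{t+1}−z̄) = (-27.8367) + (-21.5510) + (-83.2653) + (-22.5510) + (-9.5510) + (-14.6939) = -179.4490
Denominator Σ(z_t−z̄)² = 320.8571
r_1 = -179.4490 / 320.8571 = -0.559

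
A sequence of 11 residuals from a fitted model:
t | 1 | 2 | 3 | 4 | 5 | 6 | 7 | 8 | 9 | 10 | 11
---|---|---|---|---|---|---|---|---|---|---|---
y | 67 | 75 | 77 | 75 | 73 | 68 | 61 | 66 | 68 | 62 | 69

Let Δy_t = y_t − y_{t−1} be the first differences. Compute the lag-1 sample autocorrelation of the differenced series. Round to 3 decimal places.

-0.059

First differences Δy: 8, 2, -2, -2, -5, -7, 5, 2, -6, 7
Mean of differences = 0.2000
Numerator Σ(Δy_t−Δȳ)(Δy_{t+1}−Δȳ) = -15.4400
Denominator Σ(Δy_t−Δȳ)² = 263.6000
r_1(Δy) = -15.4400 / 263.6000 = -0.059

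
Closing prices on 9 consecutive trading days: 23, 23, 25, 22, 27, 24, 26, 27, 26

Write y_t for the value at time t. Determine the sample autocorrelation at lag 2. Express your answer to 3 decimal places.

Mean ȳ = (23 + 23 + 25 + 22 + 27 + 24 + 26 + 27 + 26)/9 = 24.7778
Σ(y_t−ȳ)(y_{t+2}−ȳ) = (-0.3951) + (4.9383) + (0.4938) + (2.1605) + (2.7160) + (-1.7284) + (1.4938) = 9.6790
Denominator Σ(y_t−ȳ)² = 27.5556
r_2 = 9.6790 / 27.5556 = 0.351

0.351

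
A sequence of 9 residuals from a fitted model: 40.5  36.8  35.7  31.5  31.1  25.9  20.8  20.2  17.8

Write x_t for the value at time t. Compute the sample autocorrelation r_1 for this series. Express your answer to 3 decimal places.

0.669

Mean x̄ = (40.5 + 36.8 + 35.7 + 31.5 + 31.1 + 25.9 + 20.8 + 20.2 + 17.8)/9 = 28.9222
Numerator Σ_{t=1}^{8}(x_t−x̄)(x_{t+1}−x̄) = 353.5062
Denominator Σ(x_t−x̄)² = 528.3156
r_1 = 353.5062 / 528.3156 = 0.669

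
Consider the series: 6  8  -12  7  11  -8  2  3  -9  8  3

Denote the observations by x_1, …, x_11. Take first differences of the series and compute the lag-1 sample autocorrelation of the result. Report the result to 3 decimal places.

-0.530

First differences Δx: 2, -20, 19, 4, -19, 10, 1, -12, 17, -5
Mean of differences = -0.3000
Numerator Σ(Δx_t−Δx̄)(Δx_{t+1}−Δx̄) = -901.0900
Denominator Σ(Δx_t−Δx̄)² = 1700.1000
r_1(Δx) = -901.0900 / 1700.1000 = -0.530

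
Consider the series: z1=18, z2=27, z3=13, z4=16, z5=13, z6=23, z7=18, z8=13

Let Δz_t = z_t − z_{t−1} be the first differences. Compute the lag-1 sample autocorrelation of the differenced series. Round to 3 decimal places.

-0.541

First differences Δz: 9, -14, 3, -3, 10, -5, -5
Mean of differences = -0.7143
Numerator Σ(Δz_t−Δz̄)(Δz_{t+1}−Δz̄) = -238.9388
Denominator Σ(Δz_t−Δz̄)² = 441.4286
r_1(Δz) = -238.9388 / 441.4286 = -0.541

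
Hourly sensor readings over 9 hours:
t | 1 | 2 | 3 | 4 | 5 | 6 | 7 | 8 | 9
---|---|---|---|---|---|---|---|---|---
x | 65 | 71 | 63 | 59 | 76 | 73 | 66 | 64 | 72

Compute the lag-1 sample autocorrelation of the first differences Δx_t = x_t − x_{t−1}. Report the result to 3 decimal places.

First differences Δx: 6, -8, -4, 17, -3, -7, -2, 8
Mean of differences = 0.8750
Numerator Σ(Δx_t−Δx̄)(Δx_{t+1}−Δx̄) = -110.6406
Denominator Σ(Δx_t−Δx̄)² = 524.8750
r_1(Δx) = -110.6406 / 524.8750 = -0.211

-0.211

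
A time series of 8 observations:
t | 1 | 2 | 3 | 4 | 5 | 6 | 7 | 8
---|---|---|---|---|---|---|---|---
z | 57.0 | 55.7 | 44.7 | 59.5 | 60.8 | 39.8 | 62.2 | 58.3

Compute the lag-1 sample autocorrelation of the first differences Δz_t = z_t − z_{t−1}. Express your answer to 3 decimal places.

First differences Δz: -1.3, -11.0, 14.8, 1.3, -21.0, 22.4, -3.9
Mean of differences = 0.1857
Numerator Σ(Δz_t−Δz̄)(Δz_{t+1}−Δz̄) = -715.5616
Denominator Σ(Δz_t−Δz̄)² = 1301.1486
r_1(Δz) = -715.5616 / 1301.1486 = -0.550

-0.550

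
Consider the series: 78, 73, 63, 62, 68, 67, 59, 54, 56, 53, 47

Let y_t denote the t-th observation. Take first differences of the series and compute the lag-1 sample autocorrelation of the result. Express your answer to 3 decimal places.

First differences Δy: -5, -10, -1, 6, -1, -8, -5, 2, -3, -6
Mean of differences = -3.1000
Numerator Σ(Δy_t−Δȳ)(Δy_{t+1}−Δȳ) = 26.3900
Denominator Σ(Δy_t−Δȳ)² = 204.9000
r_1(Δy) = 26.3900 / 204.9000 = 0.129

0.129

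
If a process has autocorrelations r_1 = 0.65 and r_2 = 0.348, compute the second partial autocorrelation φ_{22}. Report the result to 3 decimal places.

-0.129

φ_{22} = (r_2 − r_1²) / (1 − r_1²)
r_1² = (0.65)² = 0.4225
Numerator = 0.348 − 0.4225 = -0.0745; denominator = 1 − 0.4225 = 0.5775
φ_{22} = -0.0745 / 0.5775 = -0.129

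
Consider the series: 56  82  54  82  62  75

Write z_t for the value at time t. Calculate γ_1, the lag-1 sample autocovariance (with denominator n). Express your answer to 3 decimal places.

Mean z̄ = (56 + 82 + 54 + 82 + 62 + 75)/6 = 68.5000
Σ_{t=1}^{5}(z_t−z̄)(z_{t+1}−z̄) = -690.2500
γ_1 = -690.2500 / 6 = -115.042

-115.042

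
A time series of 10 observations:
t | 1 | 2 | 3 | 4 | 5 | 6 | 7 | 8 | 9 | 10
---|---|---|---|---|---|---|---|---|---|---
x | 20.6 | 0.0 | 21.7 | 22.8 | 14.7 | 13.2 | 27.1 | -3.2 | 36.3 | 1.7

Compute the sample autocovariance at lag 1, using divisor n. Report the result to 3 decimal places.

Mean x̄ = (20.6 + 0.0 + 21.7 + 22.8 + 14.7 + 13.2 + 27.1 − 3.2 + 36.3 + 1.7)/10 = 15.4900
Σ_{t=1}^{9}(x_t−x̄)(x_{t+1}−x̄) = -1053.4041
γ_1 = -1053.4041 / 10 = -105.340

-105.340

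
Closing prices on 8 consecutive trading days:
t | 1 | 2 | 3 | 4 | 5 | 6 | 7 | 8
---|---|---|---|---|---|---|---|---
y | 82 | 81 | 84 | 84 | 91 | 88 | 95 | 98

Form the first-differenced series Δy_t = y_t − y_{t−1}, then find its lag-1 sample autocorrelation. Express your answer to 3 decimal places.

-0.685

First differences Δy: -1, 3, 0, 7, -3, 7, 3
Mean of differences = 2.2857
Numerator Σ(Δy_t−Δȳ)(Δy_{t+1}−Δȳ) = -61.2245
Denominator Σ(Δy_t−Δȳ)² = 89.4286
r_1(Δy) = -61.2245 / 89.4286 = -0.685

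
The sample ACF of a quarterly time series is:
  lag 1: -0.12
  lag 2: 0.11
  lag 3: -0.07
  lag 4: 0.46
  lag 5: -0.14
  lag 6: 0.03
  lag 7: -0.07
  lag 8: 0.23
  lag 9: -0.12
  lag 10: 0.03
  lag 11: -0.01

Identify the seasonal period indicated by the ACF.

4

The largest autocorrelation is r_4 = 0.46, with a weaker echo at lag 8 (0.23); the remaining lags stay at or below 0.11.
The dominant spike at lag 4 indicates a seasonal period of 4.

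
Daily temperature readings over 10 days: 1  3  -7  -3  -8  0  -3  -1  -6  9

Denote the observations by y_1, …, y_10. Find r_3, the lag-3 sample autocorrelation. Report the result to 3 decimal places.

Mean ȳ = (1 + 3 − 7 − 3 − 8 + 0 − 3 − 1 − 6 + 9)/10 = -1.5000
Numerator Σ_{t=1}^{7}(y_t−ȳ)(y_{t+3}−ȳ) = -64.7500
Denominator Σ(y_t−ȳ)² = 236.5000
r_3 = -64.7500 / 236.5000 = -0.274

-0.274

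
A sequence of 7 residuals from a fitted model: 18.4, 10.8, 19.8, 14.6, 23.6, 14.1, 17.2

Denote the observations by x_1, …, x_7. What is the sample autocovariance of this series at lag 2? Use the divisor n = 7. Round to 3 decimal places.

Mean x̄ = (18.4 + 10.8 + 19.8 + 14.6 + 23.6 + 14.1 + 17.2)/7 = 16.9286
Deviations: 1.4714, -6.1286, 2.8714, -2.3286, 6.6714, -2.8286, 0.2714
Σ_{t=1}^{5}(x_t−x̄)(x_{t+2}−x̄) = 46.0498
γ_2 = 46.0498 / 7 = 6.579

6.579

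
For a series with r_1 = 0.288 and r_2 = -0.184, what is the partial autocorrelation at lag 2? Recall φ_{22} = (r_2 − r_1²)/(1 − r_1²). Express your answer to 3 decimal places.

φ_{22} = (r_2 − r_1²) / (1 − r_1²)
r_1² = (0.288)² = 0.082944
Numerator = -0.184 − 0.0829 = -0.2669; denominator = 1 − 0.0829 = 0.9171
φ_{22} = -0.2669 / 0.9171 = -0.291

-0.291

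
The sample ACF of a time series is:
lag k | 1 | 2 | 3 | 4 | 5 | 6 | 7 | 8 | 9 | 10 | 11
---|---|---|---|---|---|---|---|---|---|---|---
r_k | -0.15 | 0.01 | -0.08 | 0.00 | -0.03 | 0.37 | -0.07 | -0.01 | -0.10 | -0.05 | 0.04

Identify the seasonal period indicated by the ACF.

6

The largest autocorrelation is r_6 = 0.37; the remaining lags stay at or below 0.04.
The dominant spike at lag 6 indicates a seasonal period of 6.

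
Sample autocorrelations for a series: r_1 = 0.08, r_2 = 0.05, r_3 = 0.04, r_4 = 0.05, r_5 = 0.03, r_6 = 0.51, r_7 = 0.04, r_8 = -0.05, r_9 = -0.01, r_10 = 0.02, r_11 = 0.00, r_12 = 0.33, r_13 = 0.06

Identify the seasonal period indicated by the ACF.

The largest autocorrelation is r_6 = 0.51, with a weaker echo at lag 12 (0.33); the remaining lags stay at or below 0.08.
The dominant spike at lag 6 indicates a seasonal period of 6.

6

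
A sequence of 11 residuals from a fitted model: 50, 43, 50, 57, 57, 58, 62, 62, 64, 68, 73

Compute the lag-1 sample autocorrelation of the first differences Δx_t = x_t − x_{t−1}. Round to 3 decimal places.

First differences Δx: -7, 7, 7, 0, 1, 4, 0, 2, 4, 5
Mean of differences = 2.3000
Numerator Σ(Δx_t−Δx̄)(Δx_{t+1}−Δx̄) = -30.7900
Denominator Σ(Δx_t−Δx̄)² = 156.1000
r_1(Δx) = -30.7900 / 156.1000 = -0.197

-0.197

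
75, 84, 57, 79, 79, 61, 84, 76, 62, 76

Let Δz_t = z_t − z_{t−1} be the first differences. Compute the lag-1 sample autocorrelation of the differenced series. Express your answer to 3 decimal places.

-0.583

First differences Δz: 9, -27, 22, 0, -18, 23, -8, -14, 14
Mean of differences = 0.1111
Numerator Σ(Δz_t−Δz̄)(Δz_{t+1}−Δz̄) = -1516.5679
Denominator Σ(Δz_t−Δz̄)² = 2602.8889
r_1(Δz) = -1516.5679 / 2602.8889 = -0.583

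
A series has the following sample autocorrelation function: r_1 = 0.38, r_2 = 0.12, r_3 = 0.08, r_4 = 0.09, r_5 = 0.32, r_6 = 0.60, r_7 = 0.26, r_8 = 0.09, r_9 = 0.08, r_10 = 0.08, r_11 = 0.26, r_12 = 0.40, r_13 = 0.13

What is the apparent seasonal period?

6

The largest autocorrelation is r_6 = 0.60, with a weaker echo at lag 12 (0.40); the remaining lags stay at or below 0.38. The elevated value at lag 1 (0.38), dropping to 0.12 at lag 2, reflects decaying short-term dependence rather than seasonality.
The dominant spike at lag 6 indicates a seasonal period of 6.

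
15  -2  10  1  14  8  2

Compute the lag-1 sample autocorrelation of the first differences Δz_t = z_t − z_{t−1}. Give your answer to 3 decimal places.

First differences Δz: -17, 12, -9, 13, -6, -6
Mean of differences = -2.1667
Numerator Σ(Δz_t−Δz̄)(Δz_{t+1}−Δz̄) = -454.0278
Denominator Σ(Δz_t−Δz̄)² = 726.8333
r_1(Δz) = -454.0278 / 726.8333 = -0.625

-0.625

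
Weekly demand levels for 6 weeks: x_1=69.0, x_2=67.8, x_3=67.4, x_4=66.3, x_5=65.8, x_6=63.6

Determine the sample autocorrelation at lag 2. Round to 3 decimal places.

Mean x̄ = (69.0 + 67.8 + 67.4 + 66.3 + 65.8 + 63.6)/6 = 66.6500
Σ(x_t−x̄)(x_{t+2}−x̄) = (1.7625) + (-0.4025) + (-0.6375) + (1.0675) = 1.7900
Denominator Σ(x_t−x̄)² = 17.5550
r_2 = 1.7900 / 17.5550 = 0.102

0.102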